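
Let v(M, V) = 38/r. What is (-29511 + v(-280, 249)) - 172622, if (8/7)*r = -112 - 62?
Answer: -123099149/609 ≈ -2.0213e+5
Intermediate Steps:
r = -609/4 (r = 7*(-112 - 62)/8 = (7/8)*(-174) = -609/4 ≈ -152.25)
v(M, V) = -152/609 (v(M, V) = 38/(-609/4) = 38*(-4/609) = -152/609)
(-29511 + v(-280, 249)) - 172622 = (-29511 - 152/609) - 172622 = -17972351/609 - 172622 = -123099149/609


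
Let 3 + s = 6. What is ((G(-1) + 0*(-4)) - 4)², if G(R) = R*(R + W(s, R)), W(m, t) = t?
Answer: 4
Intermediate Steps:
s = 3 (s = -3 + 6 = 3)
G(R) = 2*R² (G(R) = R*(R + R) = R*(2*R) = 2*R²)
((G(-1) + 0*(-4)) - 4)² = ((2*(-1)² + 0*(-4)) - 4)² = ((2*1 + 0) - 4)² = ((2 + 0) - 4)² = (2 - 4)² = (-2)² = 4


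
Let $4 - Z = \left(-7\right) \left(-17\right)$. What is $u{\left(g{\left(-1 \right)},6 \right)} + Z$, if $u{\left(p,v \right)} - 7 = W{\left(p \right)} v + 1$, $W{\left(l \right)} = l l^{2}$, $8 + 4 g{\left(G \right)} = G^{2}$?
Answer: $- \frac{4453}{32} \approx -139.16$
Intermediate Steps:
$g{\left(G \right)} = -2 + \frac{G^{2}}{4}$
$Z = -115$ ($Z = 4 - \left(-7\right) \left(-17\right) = 4 - 119 = -115$)
$W{\left(l \right)} = l^{3}$
$u{\left(p,v \right)} = 8 + v p^{3}$ ($u{\left(p,v \right)} = 7 + \left(p^{3} v + 1\right) = 7 + \left(v p^{3} + 1\right) = 7 + \left(1 + v p^{3}\right) = 8 + v p^{3}$)
$u{\left(g{\left(-1 \right)},6 \right)} + Z = \left(8 + 6 \left(-2 + \frac{\left(-1\right)^{2}}{4}\right)^{3}\right) - 115 = \left(8 + 6 \left(-2 + \frac{1}{4} \cdot 1\right)^{3}\right) - 115 = \left(8 + 6 \left(-2 + \frac{1}{4}\right)^{3}\right) - 115 = \left(8 + 6 \left(- \frac{7}{4}\right)^{3}\right) - 115 = \left(8 + 6 \left(- \frac{343}{64}\right)\right) - 115 = \left(8 - \frac{1029}{32}\right) - 115 = - \frac{773}{32} - 115 = - \frac{4453}{32}$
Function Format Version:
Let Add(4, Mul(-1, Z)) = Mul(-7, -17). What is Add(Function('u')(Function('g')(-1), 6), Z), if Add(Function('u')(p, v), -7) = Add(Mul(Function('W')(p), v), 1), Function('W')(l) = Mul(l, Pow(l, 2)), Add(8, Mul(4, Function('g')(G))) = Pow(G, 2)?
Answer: Rational(-4453, 32) ≈ -139.16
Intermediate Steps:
Function('g')(G) = Add(-2, Mul(Rational(1, 4), Pow(G, 2)))
Z = -115 (Z = Add(4, Mul(-1, Mul(-7, -17))) = Add(4, Mul(-1, 119)) = Add(4, -119) = -115)
Function('W')(l) = Pow(l, 3)
Function('u')(p, v) = Add(8, Mul(v, Pow(p, 3))) (Function('u')(p, v) = Add(7, Add(Mul(Pow(p, 3), v), 1)) = Add(7, Add(Mul(v, Pow(p, 3)), 1)) = Add(7, Add(1, Mul(v, Pow(p, 3)))) = Add(8, Mul(v, Pow(p, 3))))
Add(Function('u')(Function('g')(-1), 6), Z) = Add(Add(8, Mul(6, Pow(Add(-2, Mul(Rational(1, 4), Pow(-1, 2))), 3))), -115) = Add(Add(8, Mul(6, Pow(Add(-2, Mul(Rational(1, 4), 1)), 3))), -115) = Add(Add(8, Mul(6, Pow(Add(-2, Rational(1, 4)), 3))), -115) = Add(Add(8, Mul(6, Pow(Rational(-7, 4), 3))), -115) = Add(Add(8, Mul(6, Rational(-343, 64))), -115) = Add(Add(8, Rational(-1029, 32)), -115) = Add(Rational(-773, 32), -115) = Rational(-4453, 32)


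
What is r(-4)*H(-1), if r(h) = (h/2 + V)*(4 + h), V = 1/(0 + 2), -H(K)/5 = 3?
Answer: 0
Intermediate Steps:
H(K) = -15 (H(K) = -5*3 = -15)
V = ½ (V = 1/2 = ½ ≈ 0.50000)
r(h) = (½ + h/2)*(4 + h) (r(h) = (h/2 + ½)*(4 + h) = (½ + h/2)*(4 + h))
r(-4)*H(-1) = (2 + (½)*(-4)² + (5/2)*(-4))*(-15) = (2 + (½)*16 - 10)*(-15) = (2 + 8 - 10)*(-15) = 0*(-15) = 0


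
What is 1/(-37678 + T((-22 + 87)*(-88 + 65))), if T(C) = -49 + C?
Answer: -1/39222 ≈ -2.5496e-5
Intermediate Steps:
1/(-37678 + T((-22 + 87)*(-88 + 65))) = 1/(-37678 + (-49 + (-22 + 87)*(-88 + 65))) = 1/(-37678 + (-49 + 65*(-23))) = 1/(-37678 + (-49 - 1495)) = 1/(-37678 - 1544) = 1/(-39222) = -1/39222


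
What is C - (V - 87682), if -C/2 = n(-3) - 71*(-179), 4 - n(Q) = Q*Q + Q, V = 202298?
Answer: -140030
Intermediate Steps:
n(Q) = 4 - Q - Q² (n(Q) = 4 - (Q*Q + Q) = 4 - (Q² + Q) = 4 - (Q + Q²) = 4 + (-Q - Q²) = 4 - Q - Q²)
C = -25414 (C = -2*((4 - 1*(-3) - 1*(-3)²) - 71*(-179)) = -2*((4 + 3 - 1*9) + 12709) = -2*((4 + 3 - 9) + 12709) = -2*(-2 + 12709) = -2*12707 = -25414)
C - (V - 87682) = -25414 - (202298 - 87682) = -25414 - 1*114616 = -25414 - 114616 = -140030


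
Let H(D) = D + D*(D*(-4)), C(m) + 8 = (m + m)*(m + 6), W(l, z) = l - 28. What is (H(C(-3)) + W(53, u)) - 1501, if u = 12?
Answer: -4206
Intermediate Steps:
W(l, z) = -28 + l
C(m) = -8 + 2*m*(6 + m) (C(m) = -8 + (m + m)*(m + 6) = -8 + (2*m)*(6 + m) = -8 + 2*m*(6 + m))
H(D) = D - 4*D² (H(D) = D + D*(-4*D) = D - 4*D²)
(H(C(-3)) + W(53, u)) - 1501 = ((-8 + 2*(-3)² + 12*(-3))*(1 - 4*(-8 + 2*(-3)² + 12*(-3))) + (-28 + 53)) - 1501 = ((-8 + 2*9 - 36)*(1 - 4*(-8 + 2*9 - 36)) + 25) - 1501 = ((-8 + 18 - 36)*(1 - 4*(-8 + 18 - 36)) + 25) - 1501 = (-26*(1 - 4*(-26)) + 25) - 1501 = (-26*(1 + 104) + 25) - 1501 = (-26*105 + 25) - 1501 = (-2730 + 25) - 1501 = -2705 - 1501 = -4206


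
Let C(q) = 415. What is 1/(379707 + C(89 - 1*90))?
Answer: 1/380122 ≈ 2.6307e-6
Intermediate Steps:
1/(379707 + C(89 - 1*90)) = 1/(379707 + 415) = 1/380122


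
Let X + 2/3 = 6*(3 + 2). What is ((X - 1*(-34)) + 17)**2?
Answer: 58081/9 ≈ 6453.4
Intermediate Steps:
X = 88/3 (X = -2/3 + 6*(3 + 2) = -2/3 + 6*5 = -2/3 + 30 = 88/3 ≈ 29.333)
((X - 1*(-34)) + 17)**2 = ((88/3 - 1*(-34)) + 17)**2 = ((88/3 + 34) + 17)**2 = (190/3 + 17)**2 = (241/3)**2 = 58081/9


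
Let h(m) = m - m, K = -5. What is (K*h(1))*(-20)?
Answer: 0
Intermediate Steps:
h(m) = 0
(K*h(1))*(-20) = -5*0*(-20) = 0*(-20) = 0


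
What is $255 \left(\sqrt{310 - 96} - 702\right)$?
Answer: $-179010 + 255 \sqrt{214} \approx -1.7528 \cdot 10^{5}$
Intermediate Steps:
$255 \left(\sqrt{310 - 96} - 702\right) = 255 \left(\sqrt{214} - 702\right) = 255 \left(-702 + \sqrt{214}\right) = -179010 + 255 \sqrt{214}$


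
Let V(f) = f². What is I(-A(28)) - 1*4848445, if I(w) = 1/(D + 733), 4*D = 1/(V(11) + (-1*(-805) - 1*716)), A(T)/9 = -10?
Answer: -2985289403005/615721 ≈ -4.8484e+6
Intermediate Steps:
A(T) = -90 (A(T) = 9*(-10) = -90)
D = 1/840 (D = 1/(4*(11² + (-1*(-805) - 1*716))) = 1/(4*(121 + (805 - 716))) = 1/(4*(121 + 89)) = (¼)/210 = (¼)*(1/210) = 1/840 ≈ 0.0011905)
I(w) = 840/615721 (I(w) = 1/(1/840 + 733) = 1/(615721/840) = 840/615721)
I(-A(28)) - 1*4848445 = 840/615721 - 1*4848445 = 840/615721 - 4848445 = -2985289403005/615721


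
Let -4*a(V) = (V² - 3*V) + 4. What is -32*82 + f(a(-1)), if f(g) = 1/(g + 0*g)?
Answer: -5249/2 ≈ -2624.5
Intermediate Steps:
a(V) = -1 - V²/4 + 3*V/4 (a(V) = -((V² - 3*V) + 4)/4 = -(4 + V² - 3*V)/4 = -1 - V²/4 + 3*V/4)
f(g) = 1/g (f(g) = 1/(g + 0) = 1/g)
-32*82 + f(a(-1)) = -32*82 + 1/(-1 - ¼*(-1)² + (¾)*(-1)) = -2624 + 1/(-1 - ¼*1 - ¾) = -2624 + 1/(-1 - ¼ - ¾) = -2624 + 1/(-2) = -2624 - ½ = -5249/2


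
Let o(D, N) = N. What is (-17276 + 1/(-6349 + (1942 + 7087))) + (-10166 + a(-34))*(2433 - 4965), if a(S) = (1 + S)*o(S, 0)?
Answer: 68937736481/2680 ≈ 2.5723e+7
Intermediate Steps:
a(S) = 0 (a(S) = (1 + S)*0 = 0)
(-17276 + 1/(-6349 + (1942 + 7087))) + (-10166 + a(-34))*(2433 - 4965) = (-17276 + 1/(-6349 + (1942 + 7087))) + (-10166 + 0)*(2433 - 4965) = (-17276 + 1/(-6349 + 9029)) - 10166*(-2532) = (-17276 + 1/2680) + 25740312 = -46299679/2680 + 25740312 = 68937736481/2680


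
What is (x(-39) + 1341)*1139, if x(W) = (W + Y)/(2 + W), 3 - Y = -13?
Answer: 56539960/37 ≈ 1.5281e+6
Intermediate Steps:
Y = 16 (Y = 3 - 1*(-13) = 3 + 13 = 16)
x(W) = (16 + W)/(2 + W) (x(W) = (W + 16)/(2 + W) = (16 + W)/(2 + W))
(x(-39) + 1341)*1139 = ((16 - 39)/(2 - 39) + 1341)*1139 = (-23/(-37) + 1341)*1139 = (-1/37*(-23) + 1341)*1139 = (23/37 + 1341)*1139 = (49640/37)*1139 = 56539960/37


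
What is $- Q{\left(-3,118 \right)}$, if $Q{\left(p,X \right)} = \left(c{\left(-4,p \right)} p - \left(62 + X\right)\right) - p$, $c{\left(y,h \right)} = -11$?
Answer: $144$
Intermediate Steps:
$Q{\left(p,X \right)} = -62 - X - 12 p$ ($Q{\left(p,X \right)} = \left(- 11 p - \left(62 + X\right)\right) - p = \left(-62 - X - 11 p\right) - p = -62 - X - 12 p$)
$- Q{\left(-3,118 \right)} = - (-62 - 118 - -36) = - (-62 - 118 + 36) = \left(-1\right) \left(-144\right) = 144$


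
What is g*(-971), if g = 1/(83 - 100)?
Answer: 971/17 ≈ 57.118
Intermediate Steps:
g = -1/17 (g = 1/(-17) = -1/17 ≈ -0.058824)
g*(-971) = -1/17*(-971) = 971/17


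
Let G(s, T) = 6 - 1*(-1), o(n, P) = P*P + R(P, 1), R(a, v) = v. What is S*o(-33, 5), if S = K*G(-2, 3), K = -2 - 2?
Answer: -728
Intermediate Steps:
K = -4
o(n, P) = 1 + P**2 (o(n, P) = P*P + 1 = P**2 + 1 = 1 + P**2)
G(s, T) = 7 (G(s, T) = 6 + 1 = 7)
S = -28 (S = -4*7 = -28)
S*o(-33, 5) = -28*(1 + 5**2) = -28*(1 + 25) = -28*26 = -728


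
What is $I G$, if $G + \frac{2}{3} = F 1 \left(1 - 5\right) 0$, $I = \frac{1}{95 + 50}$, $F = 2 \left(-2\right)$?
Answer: $- \frac{2}{435} \approx -0.0045977$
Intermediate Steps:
$F = -4$
$I = \frac{1}{145} \approx 0.0068966$
$G = - \frac{2}{3}$ ($G = - \frac{2}{3} + \left(-4\right) 1 \left(1 - 5\right) 0 = - \frac{2}{3} - 4 \left(\left(-4\right) 0\right) = - \frac{2}{3} - 0 = - \frac{2}{3} + 0 = - \frac{2}{3} \approx -0.66667$)
$I G = \frac{1}{145} \left(- \frac{2}{3}\right) = - \frac{2}{435}$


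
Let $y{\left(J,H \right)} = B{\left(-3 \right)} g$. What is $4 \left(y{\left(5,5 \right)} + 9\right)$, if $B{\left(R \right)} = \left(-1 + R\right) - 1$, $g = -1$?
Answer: $56$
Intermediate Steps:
$B{\left(R \right)} = -2 + R$
$y{\left(J,H \right)} = 5$ ($y{\left(J,H \right)} = \left(-2 - 3\right) \left(-1\right) = \left(-5\right) \left(-1\right) = 5$)
$4 \left(y{\left(5,5 \right)} + 9\right) = 4 \left(5 + 9\right) = 4 \cdot 14 = 56$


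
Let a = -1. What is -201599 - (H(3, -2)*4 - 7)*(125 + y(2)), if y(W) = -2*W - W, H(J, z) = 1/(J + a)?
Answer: -201004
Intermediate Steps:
H(J, z) = 1/(-1 + J) (H(J, z) = 1/(J - 1) = 1/(-1 + J))
y(W) = -3*W
-201599 - (H(3, -2)*4 - 7)*(125 + y(2)) = -201599 - (4/(-1 + 3) - 7)*(125 - 3*2) = -201599 - (4/2 - 7)*(125 - 6) = -201599 - ((1/2)*4 - 7)*119 = -201599 - (2 - 7)*119 = -201599 - (-5)*119 = -201599 - 1*(-595) = -201599 + 595 = -201004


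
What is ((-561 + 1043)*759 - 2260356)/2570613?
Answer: -631506/856871 ≈ -0.73699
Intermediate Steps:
((-561 + 1043)*759 - 2260356)/2570613 = (482*759 - 2260356)*(1/2570613) = (365838 - 2260356)*(1/2570613) = -1894518*1/2570613 = -631506/856871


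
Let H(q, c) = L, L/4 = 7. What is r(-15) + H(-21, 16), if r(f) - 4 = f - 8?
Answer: 9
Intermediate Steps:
L = 28 (L = 4*7 = 28)
H(q, c) = 28
r(f) = -4 + f (r(f) = 4 + (f - 8) = 4 + (-8 + f) = -4 + f)
r(-15) + H(-21, 16) = (-4 - 15) + 28 = -19 + 28 = 9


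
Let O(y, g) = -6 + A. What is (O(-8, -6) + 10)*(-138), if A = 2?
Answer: -828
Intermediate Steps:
O(y, g) = -4 (O(y, g) = -6 + 2 = -4)
(O(-8, -6) + 10)*(-138) = (-4 + 10)*(-138) = 6*(-138) = -828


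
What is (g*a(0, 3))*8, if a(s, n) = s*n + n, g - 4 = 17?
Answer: 504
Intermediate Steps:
g = 21 (g = 4 + 17 = 21)
a(s, n) = n + n*s (a(s, n) = n*s + n = n + n*s)
(g*a(0, 3))*8 = (21*(3*(1 + 0)))*8 = (21*(3*1))*8 = (21*3)*8 = 63*8 = 504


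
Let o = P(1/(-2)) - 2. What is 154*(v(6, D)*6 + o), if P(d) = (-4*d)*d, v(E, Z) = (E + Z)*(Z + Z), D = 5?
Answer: 101178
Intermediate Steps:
v(E, Z) = 2*Z*(E + Z) (v(E, Z) = (E + Z)*(2*Z) = 2*Z*(E + Z))
P(d) = -4*d**2
o = -3 (o = -4*(1/(-2))**2 - 2 = -4*(-1/2)**2 - 2 = -4*1/4 - 2 = -1 - 2 = -3)
154*(v(6, D)*6 + o) = 154*((2*5*(6 + 5))*6 - 3) = 154*((2*5*11)*6 - 3) = 154*(110*6 - 3) = 154*(660 - 3) = 154*657 = 101178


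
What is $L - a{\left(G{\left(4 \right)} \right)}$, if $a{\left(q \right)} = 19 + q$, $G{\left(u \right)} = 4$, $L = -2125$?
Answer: $-2148$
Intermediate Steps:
$L - a{\left(G{\left(4 \right)} \right)} = -2125 - \left(19 + 4\right) = -2125 - 23 = -2148$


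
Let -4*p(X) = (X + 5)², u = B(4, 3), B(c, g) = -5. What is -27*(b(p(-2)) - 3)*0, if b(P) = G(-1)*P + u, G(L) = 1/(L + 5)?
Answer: 0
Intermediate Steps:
u = -5
G(L) = 1/(5 + L)
p(X) = -(5 + X)²/4 (p(X) = -(X + 5)²/4 = -(5 + X)²/4)
b(P) = -5 + P/4 (b(P) = P/(5 - 1) - 5 = P/4 - 5 = -5 + P/4)
-27*(b(p(-2)) - 3)*0 = -27*((-5 + (-(5 - 2)²/4)/4) - 3)*0 = -27*((-5 + (-¼*3²)/4) - 3)*0 = -27*((-5 + (-¼*9)/4) - 3)*0 = -27*((-5 + (¼)*(-9/4)) - 3)*0 = -27*((-5 - 9/16) - 3)*0 = -27*(-89/16 - 3)*0 = -(-3699)*0/16 = -27*0 = 0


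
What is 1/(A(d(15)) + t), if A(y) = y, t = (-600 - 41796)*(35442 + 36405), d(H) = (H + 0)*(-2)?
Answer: -1/3046025442 ≈ -3.2830e-10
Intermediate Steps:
d(H) = -2*H (d(H) = H*(-2) = -2*H)
t = -3046025412 (t = -42396*71847 = -3046025412)
1/(A(d(15)) + t) = 1/(-2*15 - 3046025412) = 1/(-30 - 3046025412) = 1/(-3046025442) = -1/3046025442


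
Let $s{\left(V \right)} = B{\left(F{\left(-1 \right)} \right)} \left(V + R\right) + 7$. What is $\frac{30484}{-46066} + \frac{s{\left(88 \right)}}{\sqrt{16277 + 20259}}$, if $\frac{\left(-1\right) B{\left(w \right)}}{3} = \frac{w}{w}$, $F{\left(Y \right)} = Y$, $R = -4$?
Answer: $- \frac{15242}{23033} - \frac{245 \sqrt{9134}}{18268} \approx -1.9435$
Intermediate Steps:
$B{\left(w \right)} = -3$ ($B{\left(w \right)} = - 3 \frac{w}{w} = \left(-3\right) 1 = -3$)
$s{\left(V \right)} = 19 - 3 V$ ($s{\left(V \right)} = - 3 \left(V - 4\right) + 7 = - 3 \left(-4 + V\right) + 7 = \left(12 - 3 V\right) + 7 = 19 - 3 V$)
$\frac{30484}{-46066} + \frac{s{\left(88 \right)}}{\sqrt{16277 + 20259}} = \frac{30484}{-46066} + \frac{19 - 264}{\sqrt{16277 + 20259}} = 30484 \left(- \frac{1}{46066}\right) + \frac{19 - 264}{\sqrt{36536}} = - \frac{15242}{23033} - \frac{245}{2 \sqrt{9134}} = - \frac{15242}{23033} - 245 \frac{\sqrt{9134}}{18268} = - \frac{15242}{23033} - \frac{245 \sqrt{9134}}{18268}$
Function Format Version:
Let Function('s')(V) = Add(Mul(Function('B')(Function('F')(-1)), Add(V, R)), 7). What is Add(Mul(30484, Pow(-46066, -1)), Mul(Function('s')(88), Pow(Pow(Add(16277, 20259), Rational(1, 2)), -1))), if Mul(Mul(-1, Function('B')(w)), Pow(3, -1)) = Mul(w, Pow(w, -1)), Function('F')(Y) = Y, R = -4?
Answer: Add(Rational(-15242, 23033), Mul(Rational(-245, 18268), Pow(9134, Rational(1, 2)))) ≈ -1.9435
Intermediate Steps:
Function('B')(w) = -3 (Function('B')(w) = Mul(-3, Mul(w, Pow(w, -1))) = Mul(-3, 1) = -3)
Function('s')(V) = Add(19, Mul(-3, V)) (Function('s')(V) = Add(Mul(-3, Add(V, -4)), 7) = Add(Mul(-3, Add(-4, V)), 7) = Add(Add(12, Mul(-3, V)), 7) = Add(19, Mul(-3, V)))
Add(Mul(30484, Pow(-46066, -1)), Mul(Function('s')(88), Pow(Pow(Add(16277, 20259), Rational(1, 2)), -1))) = Add(Mul(30484, Pow(-46066, -1)), Mul(Add(19, Mul(-3, 88)), Pow(Pow(Add(16277, 20259), Rational(1, 2)), -1))) = Add(Mul(30484, Rational(-1, 46066)), Mul(Add(19, -264), Pow(Pow(36536, Rational(1, 2)), -1))) = Add(Rational(-15242, 23033), Mul(-245, Pow(Mul(2, Pow(9134, Rational(1, 2))), -1))) = Add(Rational(-15242, 23033), Mul(-245, Mul(Rational(1, 18268), Pow(9134, Rational(1, 2))))) = Add(Rational(-15242, 23033), Mul(Rational(-245, 18268), Pow(9134, Rational(1, 2))))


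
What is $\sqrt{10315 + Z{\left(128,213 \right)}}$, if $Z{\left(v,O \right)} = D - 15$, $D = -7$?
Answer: $\sqrt{10293} \approx 101.45$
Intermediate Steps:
$Z{\left(v,O \right)} = -22$ ($Z{\left(v,O \right)} = -7 - 15 = -22$)
$\sqrt{10315 + Z{\left(128,213 \right)}} = \sqrt{10315 - 22} = \sqrt{10293}$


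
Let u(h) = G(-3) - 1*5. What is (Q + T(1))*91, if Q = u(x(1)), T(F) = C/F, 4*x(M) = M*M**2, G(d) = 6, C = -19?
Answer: -1638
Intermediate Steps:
x(M) = M**3/4 (x(M) = (M*M**2)/4 = M**3/4)
T(F) = -19/F
u(h) = 1 (u(h) = 6 - 1*5 = 6 - 5 = 1)
Q = 1
(Q + T(1))*91 = (1 - 19/1)*91 = (1 - 19*1)*91 = (1 - 19)*91 = -18*91 = -1638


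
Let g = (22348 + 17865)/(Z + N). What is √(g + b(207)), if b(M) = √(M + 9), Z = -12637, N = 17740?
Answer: √(281491 + 214326*√6)/189 ≈ 4.7515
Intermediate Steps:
b(M) = √(9 + M)
g = 40213/5103 (g = (22348 + 17865)/(-12637 + 17740) = 40213/5103 ≈ 7.8803)
√(g + b(207)) = √(40213/5103 + √(9 + 207)) = √(40213/5103 + √216) = √(40213/5103 + 6*√6)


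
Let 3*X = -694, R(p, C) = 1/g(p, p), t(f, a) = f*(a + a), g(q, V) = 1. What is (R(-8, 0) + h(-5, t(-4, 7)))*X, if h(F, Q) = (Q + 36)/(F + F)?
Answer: -694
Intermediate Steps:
t(f, a) = 2*a*f (t(f, a) = f*(2*a) = 2*a*f)
R(p, C) = 1 (R(p, C) = 1/1 = 1)
h(F, Q) = (36 + Q)/(2*F) (h(F, Q) = (36 + Q)/((2*F)) = (36 + Q)*(1/(2*F)) = (36 + Q)/(2*F))
X = -694/3 (X = (⅓)*(-694) = -694/3 ≈ -231.33)
(R(-8, 0) + h(-5, t(-4, 7)))*X = (1 + (½)*(36 + 2*7*(-4))/(-5))*(-694/3) = (1 + (½)*(-⅕)*(36 - 56))*(-694/3) = (1 + (½)*(-⅕)*(-20))*(-694/3) = (1 + 2)*(-694/3) = 3*(-694/3) = -694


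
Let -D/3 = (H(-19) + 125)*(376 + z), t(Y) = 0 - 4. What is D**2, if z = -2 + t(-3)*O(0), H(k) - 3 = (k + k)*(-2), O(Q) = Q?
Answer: 52389716544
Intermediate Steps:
t(Y) = -4
H(k) = 3 - 4*k (H(k) = 3 + (k + k)*(-2) = 3 + (2*k)*(-2) = 3 - 4*k)
z = -2 (z = -2 - 4*0 = -2 + 0 = -2)
D = -228888 (D = -3*((3 - 4*(-19)) + 125)*(376 - 2) = -3*((3 + 76) + 125)*374 = -3*(79 + 125)*374 = -612*374 = -3*76296 = -228888)
D**2 = (-228888)**2 = 52389716544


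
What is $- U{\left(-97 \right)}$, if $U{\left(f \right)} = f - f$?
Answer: $0$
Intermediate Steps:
$U{\left(f \right)} = 0$
$- U{\left(-97 \right)} = \left(-1\right) 0 = 0$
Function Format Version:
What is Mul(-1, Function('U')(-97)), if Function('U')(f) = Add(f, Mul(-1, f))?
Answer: 0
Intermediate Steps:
Function('U')(f) = 0
Mul(-1, Function('U')(-97)) = Mul(-1, 0) = 0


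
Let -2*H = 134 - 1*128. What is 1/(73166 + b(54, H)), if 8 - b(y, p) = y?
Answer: 1/73120 ≈ 1.3676e-5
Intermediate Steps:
H = -3 (H = -(134 - 1*128)/2 = -(134 - 128)/2 = -½*6 = -3)
b(y, p) = 8 - y
1/(73166 + b(54, H)) = 1/(73166 + (8 - 1*54)) = 1/(73166 + (8 - 54)) = 1/(73166 - 46) = 1/73120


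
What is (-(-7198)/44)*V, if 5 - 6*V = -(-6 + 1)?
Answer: 0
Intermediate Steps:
V = 0 (V = ⅚ - (-1)*(-6 + 1)/6 = ⅚ - (-1)*(-5)/6 = ⅚ - ⅙*5 = ⅚ - ⅚ = 0)
(-(-7198)/44)*V = -(-7198)/44*0 = -61*(-59/22)*0 = (3599/22)*0 = 0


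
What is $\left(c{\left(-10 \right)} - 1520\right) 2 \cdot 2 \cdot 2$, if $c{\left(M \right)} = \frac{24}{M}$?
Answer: $- \frac{60896}{5} \approx -12179.0$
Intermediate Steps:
$\left(c{\left(-10 \right)} - 1520\right) 2 \cdot 2 \cdot 2 = \left(\frac{24}{-10} - 1520\right) 2 \cdot 2 \cdot 2 = \left(24 \left(- \frac{1}{10}\right) - 1520\right) 4 \cdot 2 = \left(- \frac{12}{5} - 1520\right) 8 = \left(- \frac{7612}{5}\right) 8 = - \frac{60896}{5}$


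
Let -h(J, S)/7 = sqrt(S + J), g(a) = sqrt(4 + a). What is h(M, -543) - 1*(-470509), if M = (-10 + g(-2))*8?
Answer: 470509 - 7*sqrt(-623 + 8*sqrt(2)) ≈ 4.7051e+5 - 173.13*I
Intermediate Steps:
M = -80 + 8*sqrt(2) (M = (-10 + sqrt(4 - 2))*8 = (-10 + sqrt(2))*8 = -80 + 8*sqrt(2) ≈ -68.686)
h(J, S) = -7*sqrt(J + S) (h(J, S) = -7*sqrt(S + J) = -7*sqrt(J + S))
h(M, -543) - 1*(-470509) = -7*sqrt((-80 + 8*sqrt(2)) - 543) - 1*(-470509) = -7*sqrt(-623 + 8*sqrt(2)) + 470509 = 470509 - 7*sqrt(-623 + 8*sqrt(2))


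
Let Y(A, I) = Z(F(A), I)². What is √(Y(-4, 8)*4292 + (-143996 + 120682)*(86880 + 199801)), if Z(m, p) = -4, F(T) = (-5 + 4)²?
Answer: I*√6683612162 ≈ 81753.0*I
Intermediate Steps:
F(T) = 1 (F(T) = (-1)² = 1)
Y(A, I) = 16 (Y(A, I) = (-4)² = 16)
√(Y(-4, 8)*4292 + (-143996 + 120682)*(86880 + 199801)) = √(16*4292 + (-143996 + 120682)*(86880 + 199801)) = √(68672 - 23314*286681) = √(68672 - 6683680834) = √(-6683612162) = I*√6683612162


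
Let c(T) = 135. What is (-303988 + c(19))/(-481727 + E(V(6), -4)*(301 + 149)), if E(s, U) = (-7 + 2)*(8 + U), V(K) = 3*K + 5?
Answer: 303853/490727 ≈ 0.61919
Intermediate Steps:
V(K) = 5 + 3*K
E(s, U) = -40 - 5*U (E(s, U) = -5*(8 + U) = -40 - 5*U)
(-303988 + c(19))/(-481727 + E(V(6), -4)*(301 + 149)) = (-303988 + 135)/(-481727 + (-40 - 5*(-4))*(301 + 149)) = -303853/(-481727 + (-40 + 20)*450) = -303853/(-481727 - 20*450) = -303853/(-481727 - 9000) = -303853/(-490727) = -303853*(-1/490727) = 303853/490727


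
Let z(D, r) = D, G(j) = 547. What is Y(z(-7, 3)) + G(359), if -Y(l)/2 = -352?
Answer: 1251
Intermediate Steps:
Y(l) = 704 (Y(l) = -2*(-352) = 704)
Y(z(-7, 3)) + G(359) = 704 + 547 = 1251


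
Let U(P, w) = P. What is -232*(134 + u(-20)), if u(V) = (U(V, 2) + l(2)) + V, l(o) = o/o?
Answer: -22040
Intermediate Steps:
l(o) = 1
u(V) = 1 + 2*V (u(V) = (V + 1) + V = (1 + V) + V = 1 + 2*V)
-232*(134 + u(-20)) = -232*(134 + (1 + 2*(-20))) = -232*(134 + (1 - 40)) = -232*(134 - 39) = -232*95 = -22040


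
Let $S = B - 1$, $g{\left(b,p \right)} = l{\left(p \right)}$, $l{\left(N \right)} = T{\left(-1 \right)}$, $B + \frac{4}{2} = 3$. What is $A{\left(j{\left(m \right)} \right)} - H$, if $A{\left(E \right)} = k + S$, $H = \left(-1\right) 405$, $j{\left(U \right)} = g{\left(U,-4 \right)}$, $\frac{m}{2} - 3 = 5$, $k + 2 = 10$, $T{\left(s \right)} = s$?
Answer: $413$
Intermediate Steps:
$B = 1$ ($B = -2 + 3 = 1$)
$k = 8$ ($k = -2 + 10 = 8$)
$l{\left(N \right)} = -1$
$g{\left(b,p \right)} = -1$
$m = 16$ ($m = 6 + 2 \cdot 5 = 6 + 10 = 16$)
$j{\left(U \right)} = -1$
$S = 0$ ($S = 1 - 1 = 0$)
$H = -405$
$A{\left(E \right)} = 8$ ($A{\left(E \right)} = 8 + 0 = 8$)
$A{\left(j{\left(m \right)} \right)} - H = 8 - -405 = 8 + 405 = 413$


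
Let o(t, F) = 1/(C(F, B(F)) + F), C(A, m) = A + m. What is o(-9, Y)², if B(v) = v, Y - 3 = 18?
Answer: 1/3969 ≈ 0.00025195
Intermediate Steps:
Y = 21 (Y = 3 + 18 = 21)
o(t, F) = 1/(3*F) (o(t, F) = 1/((F + F) + F) = 1/(2*F + F) = 1/(3*F))
o(-9, Y)² = ((⅓)/21)² = ((⅓)*(1/21))² = (1/63)² = 1/3969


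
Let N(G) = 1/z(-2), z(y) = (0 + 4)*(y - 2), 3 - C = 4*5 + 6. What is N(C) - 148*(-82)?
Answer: 194175/16 ≈ 12136.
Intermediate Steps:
C = -23 (C = 3 - (4*5 + 6) = 3 - (20 + 6) = 3 - 1*26 = 3 - 26 = -23)
z(y) = -8 + 4*y (z(y) = 4*(-2 + y) = -8 + 4*y)
N(G) = -1/16 (N(G) = 1/(-8 + 4*(-2)) = 1/(-8 - 8) = 1/(-16) = -1/16)
N(C) - 148*(-82) = -1/16 - 148*(-82) = -1/16 + 12136 = 194175/16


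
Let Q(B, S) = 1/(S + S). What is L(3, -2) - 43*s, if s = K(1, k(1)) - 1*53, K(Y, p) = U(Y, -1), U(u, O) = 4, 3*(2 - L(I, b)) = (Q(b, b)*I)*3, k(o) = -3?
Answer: 8439/4 ≈ 2109.8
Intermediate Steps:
Q(B, S) = 1/(2*S)
L(I, b) = 2 - I/(2*b) (L(I, b) = 2 - (1/(2*b))*I*3/3 = 2 - I/(2*b)*3/3 = 2 - I/(2*b))
K(Y, p) = 4
s = -49 (s = 4 - 1*53 = 4 - 53 = -49)
L(3, -2) - 43*s = (2 - ½*3/(-2)) - 43*(-49) = (2 - ½*3*(-½)) + 2107 = (2 + ¾) + 2107 = 11/4 + 2107 = 8439/4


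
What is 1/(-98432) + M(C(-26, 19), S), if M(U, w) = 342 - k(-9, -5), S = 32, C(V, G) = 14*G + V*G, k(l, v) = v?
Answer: 34155903/98432 ≈ 347.00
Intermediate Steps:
C(V, G) = 14*G + G*V
M(U, w) = 347 (M(U, w) = 342 - 1*(-5) = 342 + 5 = 347)
1/(-98432) + M(C(-26, 19), S) = 1/(-98432) + 347 = -1/98432 + 347 = 34155903/98432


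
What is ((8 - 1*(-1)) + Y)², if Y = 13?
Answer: 484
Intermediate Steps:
((8 - 1*(-1)) + Y)² = ((8 - 1*(-1)) + 13)² = ((8 + 1) + 13)² = (9 + 13)² = 22² = 484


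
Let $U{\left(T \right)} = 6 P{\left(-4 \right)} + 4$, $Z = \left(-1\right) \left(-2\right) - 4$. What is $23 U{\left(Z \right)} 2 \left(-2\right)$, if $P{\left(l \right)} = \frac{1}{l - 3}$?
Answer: $- \frac{2024}{7} \approx -289.14$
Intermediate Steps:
$P{\left(l \right)} = \frac{1}{-3 + l}$
$Z = -2$ ($Z = 2 - 4 = -2$)
$U{\left(T \right)} = \frac{22}{7}$ ($U{\left(T \right)} = \frac{6}{-3 - 4} + 4 = \frac{6}{-7} + 4 = 6 \left(- \frac{1}{7}\right) + 4 = - \frac{6}{7} + 4 = \frac{22}{7}$)
$23 U{\left(Z \right)} 2 \left(-2\right) = 23 \cdot \frac{22}{7} \cdot 2 \left(-2\right) = \frac{506}{7} \left(-4\right) = - \frac{2024}{7}$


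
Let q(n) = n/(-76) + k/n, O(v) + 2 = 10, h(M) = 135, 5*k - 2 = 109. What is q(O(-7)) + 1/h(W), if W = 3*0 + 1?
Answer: 10987/4104 ≈ 2.6771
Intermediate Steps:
k = 111/5 (k = ⅖ + (⅕)*109 = ⅖ + 109/5 = 111/5 ≈ 22.200)
W = 1 (W = 0 + 1 = 1)
O(v) = 8 (O(v) = -2 + 10 = 8)
q(n) = -n/76 + 111/(5*n) (q(n) = n/(-76) + 111/(5*n) = n*(-1/76) + 111/(5*n) = -n/76 + 111/(5*n))
q(O(-7)) + 1/h(W) = (-1/76*8 + (111/5)/8) + 1/135 = (-2/19 + (111/5)*(⅛)) + 1/135 = (-2/19 + 111/40) + 1/135 = 2029/760 + 1/135 = 10987/4104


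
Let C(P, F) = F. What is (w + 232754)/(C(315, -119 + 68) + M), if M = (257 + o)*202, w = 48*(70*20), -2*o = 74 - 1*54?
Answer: 299954/49843 ≈ 6.0180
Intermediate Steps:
o = -10 (o = -(74 - 1*54)/2 = -(74 - 54)/2 = -½*20 = -10)
w = 67200 (w = 48*1400 = 67200)
M = 49894 (M = (257 - 10)*202 = 247*202 = 49894)
(w + 232754)/(C(315, -119 + 68) + M) = (67200 + 232754)/((-119 + 68) + 49894) = 299954/(-51 + 49894) = 299954/49843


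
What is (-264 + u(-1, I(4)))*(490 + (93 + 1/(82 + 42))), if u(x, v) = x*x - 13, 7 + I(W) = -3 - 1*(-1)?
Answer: -4988217/31 ≈ -1.6091e+5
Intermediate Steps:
I(W) = -9 (I(W) = -7 + (-3 - 1*(-1)) = -7 + (-3 + 1) = -7 - 2 = -9)
u(x, v) = -13 + x² (u(x, v) = x² - 13 = -13 + x²)
(-264 + u(-1, I(4)))*(490 + (93 + 1/(82 + 42))) = (-264 + (-13 + (-1)²))*(490 + (93 + 1/(82 + 42))) = (-264 + (-13 + 1))*(490 + (93 + 1/124)) = (-264 - 12)*(490 + (93 + 1/124)) = -276*(490 + 11533/124) = -276*72293/124 = -4988217/31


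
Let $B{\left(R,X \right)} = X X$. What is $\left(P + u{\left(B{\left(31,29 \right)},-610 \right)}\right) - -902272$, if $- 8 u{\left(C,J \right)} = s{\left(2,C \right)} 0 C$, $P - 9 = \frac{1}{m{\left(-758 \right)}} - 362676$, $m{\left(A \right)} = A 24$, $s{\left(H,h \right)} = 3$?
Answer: $\frac{9816494159}{18192} \approx 5.3961 \cdot 10^{5}$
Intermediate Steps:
$m{\left(A \right)} = 24 A$
$B{\left(R,X \right)} = X^{2}$
$P = - \frac{6597638065}{18192}$ ($P = 9 - \left(362676 - \frac{1}{24 \left(-758\right)}\right) = 9 - \left(362676 - \frac{1}{-18192}\right) = 9 - \frac{6597801793}{18192} = - \frac{6597638065}{18192} \approx -3.6267 \cdot 10^{5}$)
$u{\left(C,J \right)} = 0$ ($u{\left(C,J \right)} = - \frac{3 \cdot 0 C}{8} = - \frac{0 C}{8} = \left(- \frac{1}{8}\right) 0 = 0$)
$\left(P + u{\left(B{\left(31,29 \right)},-610 \right)}\right) - -902272 = \left(- \frac{6597638065}{18192} + 0\right) - -902272 = - \frac{6597638065}{18192} + 902272 = \frac{9816494159}{18192}$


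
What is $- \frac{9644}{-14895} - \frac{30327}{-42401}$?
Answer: $\frac{860635909}{631562895} \approx 1.3627$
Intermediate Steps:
$- \frac{9644}{-14895} - \frac{30327}{-42401} = \left(-9644\right) \left(- \frac{1}{14895}\right) - - \frac{30327}{42401} = \frac{9644}{14895} + \frac{30327}{42401} = \frac{860635909}{631562895}$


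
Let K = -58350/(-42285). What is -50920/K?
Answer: -14354348/389 ≈ -36901.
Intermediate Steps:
K = 3890/2819 (K = -58350*(-1/42285) = 3890/2819 ≈ 1.3799)
-50920/K = -50920/3890/2819 = -50920*2819/3890 = -14354348/389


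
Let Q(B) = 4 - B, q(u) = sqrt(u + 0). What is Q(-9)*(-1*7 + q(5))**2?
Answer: 702 - 182*sqrt(5) ≈ 295.04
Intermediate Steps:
q(u) = sqrt(u)
Q(-9)*(-1*7 + q(5))**2 = (4 - 1*(-9))*(-1*7 + sqrt(5))**2 = (4 + 9)*(-7 + sqrt(5))**2 = 13*(-7 + sqrt(5))**2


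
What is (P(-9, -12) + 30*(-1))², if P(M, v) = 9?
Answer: 441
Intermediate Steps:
(P(-9, -12) + 30*(-1))² = (9 + 30*(-1))² = (9 - 30)² = (-21)² = 441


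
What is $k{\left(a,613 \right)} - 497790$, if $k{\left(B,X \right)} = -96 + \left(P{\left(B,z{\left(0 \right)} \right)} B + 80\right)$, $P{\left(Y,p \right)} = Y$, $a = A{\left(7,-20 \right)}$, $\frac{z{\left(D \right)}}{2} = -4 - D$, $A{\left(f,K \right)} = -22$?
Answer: $-497322$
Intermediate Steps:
$z{\left(D \right)} = -8 - 2 D$ ($z{\left(D \right)} = 2 \left(-4 - D\right) = -8 - 2 D$)
$a = -22$
$k{\left(B,X \right)} = -16 + B^{2}$ ($k{\left(B,X \right)} = -96 + \left(B B + 80\right) = -96 + \left(B^{2} + 80\right) = -96 + \left(80 + B^{2}\right) = -16 + B^{2}$)
$k{\left(a,613 \right)} - 497790 = \left(-16 + \left(-22\right)^{2}\right) - 497790 = \left(-16 + 484\right) - 497790 = 468 - 497790 = -497322$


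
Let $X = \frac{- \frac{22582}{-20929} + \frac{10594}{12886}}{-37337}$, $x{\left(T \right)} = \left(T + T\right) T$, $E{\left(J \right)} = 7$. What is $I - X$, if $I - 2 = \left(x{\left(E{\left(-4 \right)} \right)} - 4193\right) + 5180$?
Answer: $\frac{5472749797081232}{5034728188339} \approx 1087.0$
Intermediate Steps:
$x{\left(T \right)} = 2 T^{2}$ ($x{\left(T \right)} = 2 T T = 2 T^{2}$)
$X = - \frac{256356739}{5034728188339}$ ($X = \left(\left(-22582\right) \left(- \frac{1}{20929}\right) + 10594 \cdot \frac{1}{12886}\right) \left(- \frac{1}{37337}\right) = \left(\frac{22582}{20929} + \frac{5297}{6443}\right) \left(- \frac{1}{37337}\right) = \frac{256356739}{134845547} \left(- \frac{1}{37337}\right) = - \frac{256356739}{5034728188339} \approx -5.0918 \cdot 10^{-5}$)
$I = 1087$ ($I = 2 + \left(\left(2 \cdot 7^{2} - 4193\right) + 5180\right) = 2 + \left(\left(2 \cdot 49 - 4193\right) + 5180\right) = 2 + \left(\left(98 - 4193\right) + 5180\right) = 2 + \left(-4095 + 5180\right) = 2 + 1085 = 1087$)
$I - X = 1087 - - \frac{256356739}{5034728188339} = 1087 + \frac{256356739}{5034728188339} = \frac{5472749797081232}{5034728188339}$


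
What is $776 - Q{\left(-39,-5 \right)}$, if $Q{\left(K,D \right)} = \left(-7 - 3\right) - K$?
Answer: $747$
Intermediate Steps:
$Q{\left(K,D \right)} = -10 - K$
$776 - Q{\left(-39,-5 \right)} = 776 - \left(-10 - -39\right) = 776 - \left(-10 + 39\right) = 776 - 29 = 747$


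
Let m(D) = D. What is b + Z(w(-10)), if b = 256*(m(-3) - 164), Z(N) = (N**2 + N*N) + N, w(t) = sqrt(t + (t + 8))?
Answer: -42776 + 2*I*sqrt(3) ≈ -42776.0 + 3.4641*I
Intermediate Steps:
w(t) = sqrt(8 + 2*t) (w(t) = sqrt(t + (8 + t)) = sqrt(8 + 2*t))
Z(N) = N + 2*N**2 (Z(N) = (N**2 + N**2) + N = 2*N**2 + N = N + 2*N**2)
b = -42752 (b = 256*(-3 - 164) = 256*(-167) = -42752)
b + Z(w(-10)) = -42752 + sqrt(8 + 2*(-10))*(1 + 2*sqrt(8 + 2*(-10))) = -42752 + sqrt(8 - 20)*(1 + 2*sqrt(8 - 20)) = -42752 + sqrt(-12)*(1 + 2*sqrt(-12)) = -42752 + (2*I*sqrt(3))*(1 + 2*(2*I*sqrt(3))) = -42752 + (2*I*sqrt(3))*(1 + 4*I*sqrt(3)) = -42752 + 2*I*sqrt(3)*(1 + 4*I*sqrt(3))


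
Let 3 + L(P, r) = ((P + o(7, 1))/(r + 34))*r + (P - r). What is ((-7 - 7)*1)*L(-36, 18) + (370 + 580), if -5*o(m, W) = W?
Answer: 125023/65 ≈ 1923.4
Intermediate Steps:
o(m, W) = -W/5
L(P, r) = -3 + P - r + r*(-1/5 + P)/(34 + r) (L(P, r) = -3 + (((P - 1/5*1)/(r + 34))*r + (P - r)) = -3 + (((P - 1/5)/(34 + r))*r + (P - r)) = -3 + (((-1/5 + P)/(34 + r))*r + (P - r)) = -3 + (r*(-1/5 + P)/(34 + r) + (P - r)) = -3 + (P - r + r*(-1/5 + P)/(34 + r)) = -3 + P - r + r*(-1/5 + P)/(34 + r))
((-7 - 7)*1)*L(-36, 18) + (370 + 580) = ((-7 - 7)*1)*((-102 - 1*18**2 + 34*(-36) - 186/5*18 + 2*(-36)*18)/(34 + 18)) + (370 + 580) = (-14*1)*((-102 - 1*324 - 1224 - 3348/5 - 1296)/52) + 950 = -7*(-102 - 324 - 1224 - 3348/5 - 1296)/26 + 950 = -7*(-18078)/(26*5) + 950 = -14*(-9039/130) + 950 = 63273/65 + 950 = 125023/65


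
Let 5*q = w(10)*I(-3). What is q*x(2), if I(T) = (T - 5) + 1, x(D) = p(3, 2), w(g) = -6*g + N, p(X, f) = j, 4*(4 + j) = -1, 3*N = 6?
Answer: -3451/10 ≈ -345.10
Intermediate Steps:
N = 2 (N = (⅓)*6 = 2)
j = -17/4 (j = -4 + (¼)*(-1) = -4 - ¼ = -17/4 ≈ -4.2500)
p(X, f) = -17/4
w(g) = 2 - 6*g (w(g) = -6*g + 2 = 2 - 6*g)
x(D) = -17/4
I(T) = -4 + T (I(T) = (-5 + T) + 1 = -4 + T)
q = 406/5 (q = ((2 - 6*10)*(-4 - 3))/5 = ((2 - 60)*(-7))/5 = (-58*(-7))/5 = (⅕)*406 = 406/5 ≈ 81.200)
q*x(2) = (406/5)*(-17/4) = -3451/10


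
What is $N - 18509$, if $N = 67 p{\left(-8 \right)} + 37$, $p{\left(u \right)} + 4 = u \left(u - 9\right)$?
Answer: $-9628$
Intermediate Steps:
$p{\left(u \right)} = -4 + u \left(-9 + u\right)$ ($p{\left(u \right)} = -4 + u \left(u - 9\right) = -4 + u \left(-9 + u\right)$)
$N = 8881$ ($N = 67 \left(-4 + \left(-8\right)^{2} - -72\right) + 37 = 67 \left(-4 + 64 + 72\right) + 37 = 67 \cdot 132 + 37 = 8844 + 37 = 8881$)
$N - 18509 = 8881 - 18509 = -9628$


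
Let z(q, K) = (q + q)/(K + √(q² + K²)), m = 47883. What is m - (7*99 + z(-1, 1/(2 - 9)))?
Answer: 330332/7 + 10*√2/7 ≈ 47192.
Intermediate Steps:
z(q, K) = 2*q/(K + √(K² + q²)) (z(q, K) = (2*q)/(K + √(K² + q²)) = 2*q/(K + √(K² + q²)))
m - (7*99 + z(-1, 1/(2 - 9))) = 47883 - (7*99 + 2*(-1)/(1/(2 - 9) + √((1/(2 - 9))² + (-1)²))) = 47883 - (693 + 2*(-1)/(1/(-7) + √((1/(-7))² + 1))) = 47883 - (693 + 2*(-1)/(-⅐ + √((-⅐)² + 1))) = 47883 - (693 + 2*(-1)/(-⅐ + √(1/49 + 1))) = 47883 - (693 + 2*(-1)/(-⅐ + √(50/49))) = 47883 - (693 + 2*(-1)/(-⅐ + 5*√2/7)) = 47883 - (693 - 2/(-⅐ + 5*√2/7)) = 47883 + (-693 + 2/(-⅐ + 5*√2/7)) = 47190 + 2/(-⅐ + 5*√2/7)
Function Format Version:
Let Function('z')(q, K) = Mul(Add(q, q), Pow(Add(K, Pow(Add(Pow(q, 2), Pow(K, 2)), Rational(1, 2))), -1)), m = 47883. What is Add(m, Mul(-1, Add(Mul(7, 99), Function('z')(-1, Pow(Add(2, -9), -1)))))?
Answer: Add(Rational(330332, 7), Mul(Rational(10, 7), Pow(2, Rational(1, 2)))) ≈ 47192.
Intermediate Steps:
Function('z')(q, K) = Mul(2, q, Pow(Add(K, Pow(Add(Pow(K, 2), Pow(q, 2)), Rational(1, 2))), -1)) (Function('z')(q, K) = Mul(Mul(2, q), Pow(Add(K, Pow(Add(Pow(K, 2), Pow(q, 2)), Rational(1, 2))), -1)) = Mul(2, q, Pow(Add(K, Pow(Add(Pow(K, 2), Pow(q, 2)), Rational(1, 2))), -1)))
Add(m, Mul(-1, Add(Mul(7, 99), Function('z')(-1, Pow(Add(2, -9), -1))))) = Add(47883, Mul(-1, Add(Mul(7, 99), Mul(2, -1, Pow(Add(Pow(Add(2, -9), -1), Pow(Add(Pow(Pow(Add(2, -9), -1), 2), Pow(-1, 2)), Rational(1, 2))), -1))))) = Add(47883, Mul(-1, Add(693, Mul(2, -1, Pow(Add(Pow(-7, -1), Pow(Add(Pow(Pow(-7, -1), 2), 1), Rational(1, 2))), -1))))) = Add(47883, Mul(-1, Add(693, Mul(2, -1, Pow(Add(Rational(-1, 7), Pow(Add(Pow(Rational(-1, 7), 2), 1), Rational(1, 2))), -1))))) = Add(47883, Mul(-1, Add(693, Mul(2, -1, Pow(Add(Rational(-1, 7), Pow(Add(Rational(1, 49), 1), Rational(1, 2))), -1))))) = Add(47883, Mul(-1, Add(693, Mul(2, -1, Pow(Add(Rational(-1, 7), Pow(Rational(50, 49), Rational(1, 2))), -1))))) = Add(47883, Mul(-1, Add(693, Mul(2, -1, Pow(Add(Rational(-1, 7), Mul(Rational(5, 7), Pow(2, Rational(1, 2)))), -1))))) = Add(47883, Mul(-1, Add(693, Mul(-2, Pow(Add(Rational(-1, 7), Mul(Rational(5, 7), Pow(2, Rational(1, 2)))), -1))))) = Add(47883, Add(-693, Mul(2, Pow(Add(Rational(-1, 7), Mul(Rational(5, 7), Pow(2, Rational(1, 2)))), -1)))) = Add(47190, Mul(2, Pow(Add(Rational(-1, 7), Mul(Rational(5, 7), Pow(2, Rational(1, 2)))), -1)))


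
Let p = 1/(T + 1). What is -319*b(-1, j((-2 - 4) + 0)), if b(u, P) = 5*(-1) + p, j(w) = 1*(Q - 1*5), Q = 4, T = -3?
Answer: 3509/2 ≈ 1754.5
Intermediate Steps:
p = -1/2 (p = 1/(-3 + 1) = 1/(-2) = -1/2 ≈ -0.50000)
j(w) = -1 (j(w) = 1*(4 - 1*5) = 1*(4 - 5) = 1*(-1) = -1)
b(u, P) = -11/2 (b(u, P) = 5*(-1) - 1/2 = -5 - 1/2 = -11/2)
-319*b(-1, j((-2 - 4) + 0)) = -319*(-11/2) = 3509/2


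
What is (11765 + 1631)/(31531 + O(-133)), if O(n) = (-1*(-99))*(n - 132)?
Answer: 3349/1324 ≈ 2.5295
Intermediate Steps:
O(n) = -13068 + 99*n (O(n) = 99*(-132 + n) = -13068 + 99*n)
(11765 + 1631)/(31531 + O(-133)) = (11765 + 1631)/(31531 + (-13068 + 99*(-133))) = 13396/(31531 + (-13068 - 13167)) = 13396/(31531 - 26235) = 13396/5296 = 13396*(1/5296) = 3349/1324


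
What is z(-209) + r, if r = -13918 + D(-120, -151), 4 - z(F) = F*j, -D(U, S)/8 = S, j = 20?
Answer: -8526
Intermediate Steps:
D(U, S) = -8*S
z(F) = 4 - 20*F (z(F) = 4 - F*20 = 4 - 20*F)
r = -12710 (r = -13918 - 8*(-151) = -13918 + 1208 = -12710)
z(-209) + r = (4 - 20*(-209)) - 12710 = (4 + 4180) - 12710 = 4184 - 12710 = -8526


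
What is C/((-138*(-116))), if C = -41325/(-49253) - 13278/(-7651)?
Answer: 323386303/2010789975208 ≈ 0.00016083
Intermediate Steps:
C = 970158909/376834703 (C = -41325*(-1/49253) - 13278*(-1/7651) = 41325/49253 + 13278/7651 = 970158909/376834703 ≈ 2.5745)
C/((-138*(-116))) = 970158909/(376834703*((-138*(-116)))) = (970158909/376834703)/16008 = (970158909/376834703)*(1/16008) = 323386303/2010789975208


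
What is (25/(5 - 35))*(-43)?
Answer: 215/6 ≈ 35.833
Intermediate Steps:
(25/(5 - 35))*(-43) = (25/(-30))*(-43) = (25*(-1/30))*(-43) = -⅚*(-43) = 215/6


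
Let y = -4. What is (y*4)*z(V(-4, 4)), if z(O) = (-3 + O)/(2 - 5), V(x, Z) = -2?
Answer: -80/3 ≈ -26.667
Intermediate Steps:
z(O) = 1 - O/3 (z(O) = (-3 + O)/(-3) = (-3 + O)*(-1/3) = 1 - O/3)
(y*4)*z(V(-4, 4)) = (-4*4)*(1 - 1/3*(-2)) = -16*(1 + 2/3) = -16*5/3 = -80/3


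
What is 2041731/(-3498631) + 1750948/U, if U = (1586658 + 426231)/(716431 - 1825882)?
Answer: -2265471078701266549/2347451951653 ≈ -9.6508e+5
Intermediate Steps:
U = -670963/369817 (U = 2012889/(-1109451) = 2012889*(-1/1109451) = -670963/369817 ≈ -1.8143)
2041731/(-3498631) + 1750948/U = 2041731/(-3498631) + 1750948/(-670963/369817) = 2041731*(-1/3498631) + 1750948*(-369817/670963) = -2041731/3498631 - 647530336516/670963 = -2265471078701266549/2347451951653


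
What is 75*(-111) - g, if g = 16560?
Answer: -24885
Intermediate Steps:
75*(-111) - g = 75*(-111) - 1*16560 = -8325 - 16560 = -24885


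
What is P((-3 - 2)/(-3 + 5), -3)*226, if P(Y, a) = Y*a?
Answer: 1695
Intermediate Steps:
P((-3 - 2)/(-3 + 5), -3)*226 = (((-3 - 2)/(-3 + 5))*(-3))*226 = (-5/2*(-3))*226 = (-5*1/2*(-3))*226 = -5/2*(-3)*226 = (15/2)*226 = 1695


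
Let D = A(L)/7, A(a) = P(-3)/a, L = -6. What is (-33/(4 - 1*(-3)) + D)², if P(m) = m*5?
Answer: 3721/196 ≈ 18.985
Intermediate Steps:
P(m) = 5*m
A(a) = -15/a (A(a) = (5*(-3))/a = -15/a)
D = 5/14 (D = -15/(-6)/7 = -15*(-⅙)*(⅐) = (5/2)*(⅐) = 5/14 ≈ 0.35714)
(-33/(4 - 1*(-3)) + D)² = (-33/(4 - 1*(-3)) + 5/14)² = (-33/(4 + 3) + 5/14)² = (-33/7 + 5/14)² = (-61/14)² = 3721/196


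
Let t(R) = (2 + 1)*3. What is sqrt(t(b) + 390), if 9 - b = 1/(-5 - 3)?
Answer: sqrt(399) ≈ 19.975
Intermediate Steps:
b = 73/8 (b = 9 - 1/(-5 - 3) = 9 - 1/(-8) = 9 - 1*(-1/8) = 9 + 1/8 = 73/8 ≈ 9.1250)
t(R) = 9 (t(R) = 3*3 = 9)
sqrt(t(b) + 390) = sqrt(9 + 390) = sqrt(399)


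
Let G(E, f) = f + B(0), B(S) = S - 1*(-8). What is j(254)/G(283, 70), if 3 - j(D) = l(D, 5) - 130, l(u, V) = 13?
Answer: 20/13 ≈ 1.5385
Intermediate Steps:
B(S) = 8 + S (B(S) = S + 8 = 8 + S)
G(E, f) = 8 + f (G(E, f) = f + (8 + 0) = f + 8 = 8 + f)
j(D) = 120 (j(D) = 3 - (13 - 130) = 3 - 1*(-117) = 3 + 117 = 120)
j(254)/G(283, 70) = 120/(8 + 70) = 120/78 = 120*(1/78) = 20/13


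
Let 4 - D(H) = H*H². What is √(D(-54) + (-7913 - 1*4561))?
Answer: √144994 ≈ 380.78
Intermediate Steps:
D(H) = 4 - H³ (D(H) = 4 - H*H² = 4 - H³)
√(D(-54) + (-7913 - 1*4561)) = √((4 - 1*(-54)³) + (-7913 - 1*4561)) = √((4 - 1*(-157464)) + (-7913 - 4561)) = √((4 + 157464) - 12474) = √(157468 - 12474) = √144994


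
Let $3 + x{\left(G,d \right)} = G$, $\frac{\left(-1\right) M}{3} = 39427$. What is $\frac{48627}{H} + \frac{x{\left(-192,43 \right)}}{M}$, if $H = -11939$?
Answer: $- \frac{1916440694}{470718953} \approx -4.0713$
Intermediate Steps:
$M = -118281$ ($M = \left(-3\right) 39427 = -118281$)
$x{\left(G,d \right)} = -3 + G$
$\frac{48627}{H} + \frac{x{\left(-192,43 \right)}}{M} = \frac{48627}{-11939} + \frac{-3 - 192}{-118281} = 48627 \left(- \frac{1}{11939}\right) - - \frac{65}{39427} = - \frac{48627}{11939} + \frac{65}{39427} = - \frac{1916440694}{470718953}$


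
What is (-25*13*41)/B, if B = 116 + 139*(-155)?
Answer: 13325/21429 ≈ 0.62182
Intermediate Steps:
B = -21429 (B = 116 - 21545 = -21429)
(-25*13*41)/B = (-25*13*41)/(-21429) = -325*41*(-1/21429) = -13325*(-1/21429) = 13325/21429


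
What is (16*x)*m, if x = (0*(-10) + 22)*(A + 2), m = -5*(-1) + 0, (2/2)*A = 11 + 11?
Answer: 42240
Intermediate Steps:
A = 22 (A = 11 + 11 = 22)
m = 5 (m = 5 + 0 = 5)
x = 528 (x = (0*(-10) + 22)*(22 + 2) = (0 + 22)*24 = 22*24 = 528)
(16*x)*m = (16*528)*5 = 8448*5 = 42240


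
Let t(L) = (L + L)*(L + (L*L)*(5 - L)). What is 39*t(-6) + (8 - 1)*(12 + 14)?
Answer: -182338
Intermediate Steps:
t(L) = 2*L*(L + L**2*(5 - L)) (t(L) = (2*L)*(L + L**2*(5 - L)) = 2*L*(L + L**2*(5 - L)))
39*t(-6) + (8 - 1)*(12 + 14) = 39*(2*(-6)**2*(1 - 1*(-6)**2 + 5*(-6))) + (8 - 1)*(12 + 14) = 39*(2*36*(1 - 1*36 - 30)) + 7*26 = 39*(2*36*(1 - 36 - 30)) + 182 = 39*(2*36*(-65)) + 182 = 39*(-4680) + 182 = -182520 + 182 = -182338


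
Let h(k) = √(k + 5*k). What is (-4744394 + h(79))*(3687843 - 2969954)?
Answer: -3405948264266 + 717889*√474 ≈ -3.4059e+12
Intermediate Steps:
h(k) = √6*√k (h(k) = √(6*k) = √6*√k)
(-4744394 + h(79))*(3687843 - 2969954) = (-4744394 + √6*√79)*(3687843 - 2969954) = (-4744394 + √474)*717889 = -3405948264266 + 717889*√474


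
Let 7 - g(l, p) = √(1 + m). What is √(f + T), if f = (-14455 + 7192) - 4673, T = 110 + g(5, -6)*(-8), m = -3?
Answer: √(-11882 + 8*I*√2) ≈ 0.0519 + 109.0*I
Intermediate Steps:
g(l, p) = 7 - I*√2 (g(l, p) = 7 - √(1 - 3) = 7 - √(-2) = 7 - I*√2)
T = 54 + 8*I*√2 (T = 110 + (7 - I*√2)*(-8) = 110 + (-56 + 8*I*√2) = 54 + 8*I*√2 ≈ 54.0 + 11.314*I)
f = -11936 (f = -7263 - 4673 = -11936)
√(f + T) = √(-11936 + (54 + 8*I*√2)) = √(-11882 + 8*I*√2)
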